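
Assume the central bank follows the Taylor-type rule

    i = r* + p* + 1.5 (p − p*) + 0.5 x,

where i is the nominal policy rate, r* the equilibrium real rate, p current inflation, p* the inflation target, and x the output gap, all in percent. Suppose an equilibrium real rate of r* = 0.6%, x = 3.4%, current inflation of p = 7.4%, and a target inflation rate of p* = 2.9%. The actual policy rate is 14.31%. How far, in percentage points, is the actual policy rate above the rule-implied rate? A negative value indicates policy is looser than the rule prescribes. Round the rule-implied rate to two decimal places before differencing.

i = 0.6 + 2.9 + 1.5 × (7.4 − 2.9) + 0.5 × 3.4
   = 0.6 + 2.9 + 6.75 + 1.7 = 11.95
Deviation = 14.31 − 11.95 = 2.36 pp.

2.36 pp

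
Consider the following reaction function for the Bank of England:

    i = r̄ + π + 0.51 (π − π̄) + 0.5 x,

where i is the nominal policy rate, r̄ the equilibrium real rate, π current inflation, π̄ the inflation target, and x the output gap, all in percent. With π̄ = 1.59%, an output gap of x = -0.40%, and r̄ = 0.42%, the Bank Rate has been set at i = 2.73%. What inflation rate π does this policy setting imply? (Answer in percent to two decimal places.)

Collecting π: i = r̄ + (1 + 0.51) π − 0.51 π̄ + 0.5 x
1.51 π = 2.73 − 0.42 + 0.51 × 1.59 − 0.5 × (-0.40) = 3.3209
π = 3.3209 / 1.51 = 2.20

2.20%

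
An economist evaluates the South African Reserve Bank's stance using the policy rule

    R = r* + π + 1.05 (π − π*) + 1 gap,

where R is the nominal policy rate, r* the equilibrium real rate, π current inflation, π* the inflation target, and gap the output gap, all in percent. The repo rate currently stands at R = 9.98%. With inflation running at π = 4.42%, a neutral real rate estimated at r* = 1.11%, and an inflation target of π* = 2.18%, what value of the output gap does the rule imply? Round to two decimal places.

2.10%

1 gap = 9.98 − 1.11 − 4.42 − 1.05 × (4.42 − 2.18) = 2.098
gap = 2.098 / 1 = 2.10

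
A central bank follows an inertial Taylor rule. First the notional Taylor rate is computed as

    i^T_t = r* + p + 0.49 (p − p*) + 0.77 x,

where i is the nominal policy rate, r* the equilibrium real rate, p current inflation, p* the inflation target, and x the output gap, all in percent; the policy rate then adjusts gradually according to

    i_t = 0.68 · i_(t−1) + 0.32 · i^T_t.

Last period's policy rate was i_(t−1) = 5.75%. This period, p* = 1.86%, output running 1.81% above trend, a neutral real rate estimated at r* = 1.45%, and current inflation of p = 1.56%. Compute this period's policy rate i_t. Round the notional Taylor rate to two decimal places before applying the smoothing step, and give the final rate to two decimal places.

5.27%

Output 1.81% above potential → x = 1.81.
i^T_t = 1.45 + 1.56 + 0.49 × (1.56 − 1.86) + 0.77 × 1.81
   = 1.45 + 1.56 − 0.147 + 1.3937 = 4.26
i_t = 0.68 × 5.75 + 0.32 × 4.26 = 3.91 + 1.3632 = 5.27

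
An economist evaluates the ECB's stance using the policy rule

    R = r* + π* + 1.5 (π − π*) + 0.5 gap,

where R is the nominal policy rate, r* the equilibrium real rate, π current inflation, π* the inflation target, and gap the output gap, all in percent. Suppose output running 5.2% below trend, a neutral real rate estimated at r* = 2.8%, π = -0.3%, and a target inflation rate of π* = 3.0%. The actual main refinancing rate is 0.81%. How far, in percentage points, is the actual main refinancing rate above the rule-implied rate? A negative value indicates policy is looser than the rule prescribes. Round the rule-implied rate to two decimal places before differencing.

Output 5.2% below potential → gap = -5.2.
R = 2.8 + 3.0 + 1.5 × (-0.3 − 3.0) + 0.5 × (-5.2)
   = 2.8 + 3 − 4.95 − 2.6 = -1.75
Deviation = 0.81 − (-1.75) = 2.56 pp.

2.56 pp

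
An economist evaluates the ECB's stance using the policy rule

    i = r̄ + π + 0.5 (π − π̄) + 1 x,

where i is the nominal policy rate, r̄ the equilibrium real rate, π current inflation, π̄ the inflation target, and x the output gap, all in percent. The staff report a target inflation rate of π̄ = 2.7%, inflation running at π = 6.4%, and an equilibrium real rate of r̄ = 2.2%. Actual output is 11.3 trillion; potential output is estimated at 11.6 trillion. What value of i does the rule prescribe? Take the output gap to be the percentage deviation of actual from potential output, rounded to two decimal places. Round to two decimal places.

7.86%

Output gap = 100 × (11.3 − 11.6) / 11.6 = -2.59%.
i = 2.20 + 6.40 + 0.5 × (6.40 − 2.70) + 1 × (-2.59)
   = 2.20 + 6.4 + 1.85 − 2.59 = 7.86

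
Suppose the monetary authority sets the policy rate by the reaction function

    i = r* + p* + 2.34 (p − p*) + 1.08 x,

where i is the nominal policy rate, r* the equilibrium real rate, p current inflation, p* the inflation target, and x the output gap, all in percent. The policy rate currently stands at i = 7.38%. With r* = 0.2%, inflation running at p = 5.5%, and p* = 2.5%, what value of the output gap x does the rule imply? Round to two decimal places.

-2.17%

1.08 x = 7.38 − 0.2 − 2.5 − 2.34 × (5.5 − 2.5) = -2.34
x = -2.34 / 1.08 = -2.17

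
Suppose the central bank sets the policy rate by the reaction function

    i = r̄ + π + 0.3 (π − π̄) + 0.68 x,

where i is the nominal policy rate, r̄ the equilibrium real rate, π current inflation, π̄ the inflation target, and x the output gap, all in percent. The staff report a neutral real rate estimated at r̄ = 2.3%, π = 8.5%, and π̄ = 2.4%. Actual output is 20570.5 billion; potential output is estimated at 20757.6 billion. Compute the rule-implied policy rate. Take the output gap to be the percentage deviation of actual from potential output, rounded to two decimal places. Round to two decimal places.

Output gap = 100 × (20570.5 − 20757.6) / 20757.6 = -0.90%.
i = 2.30 + 8.50 + 0.3 × (8.50 − 2.40) + 0.68 × (-0.90)
   = 2.30 + 8.5 + 1.83 − 0.612 = 12.02

12.02%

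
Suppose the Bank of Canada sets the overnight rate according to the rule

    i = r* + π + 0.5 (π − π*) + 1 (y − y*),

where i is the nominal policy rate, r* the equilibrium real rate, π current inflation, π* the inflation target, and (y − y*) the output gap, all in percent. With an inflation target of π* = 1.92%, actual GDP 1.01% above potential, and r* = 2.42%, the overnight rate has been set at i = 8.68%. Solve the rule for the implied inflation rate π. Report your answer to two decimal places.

4.14%

Output 1.01% above potential → (y − y*) = 1.01.
Collecting π: i = r* + (1 + 0.5) π − 0.5 π* + 1 (y − y*)
1.5 π = 8.68 − 2.42 + 0.5 × 1.92 − 1 × 1.01 = 6.21
π = 6.21 / 1.5 = 4.14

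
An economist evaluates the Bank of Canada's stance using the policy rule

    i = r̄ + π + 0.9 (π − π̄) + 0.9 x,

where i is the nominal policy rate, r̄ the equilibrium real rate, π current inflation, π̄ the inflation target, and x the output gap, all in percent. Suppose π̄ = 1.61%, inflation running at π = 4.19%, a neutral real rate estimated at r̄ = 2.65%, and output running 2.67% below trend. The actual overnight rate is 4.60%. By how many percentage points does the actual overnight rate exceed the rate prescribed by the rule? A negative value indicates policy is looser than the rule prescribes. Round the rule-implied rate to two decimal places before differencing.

Output 2.67% below potential → x = -2.67.
i = 2.65 + 4.19 + 0.9 × (4.19 − 1.61) + 0.9 × (-2.67)
   = 2.65 + 4.19 + 2.322 − 2.403 = 6.76
Deviation = 4.60 − 6.76 = -2.16 pp.

-2.16 pp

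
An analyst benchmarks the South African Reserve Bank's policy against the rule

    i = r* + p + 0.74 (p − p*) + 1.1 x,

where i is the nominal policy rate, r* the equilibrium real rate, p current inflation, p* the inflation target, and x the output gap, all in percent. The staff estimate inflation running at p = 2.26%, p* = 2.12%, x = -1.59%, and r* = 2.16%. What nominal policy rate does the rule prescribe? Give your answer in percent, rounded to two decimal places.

2.77%

i = 2.16 + 2.26 + 0.74 × (2.26 − 2.12) + 1.1 × (-1.59)
   = 2.16 + 2.26 + 0.1036 − 1.749 = 2.77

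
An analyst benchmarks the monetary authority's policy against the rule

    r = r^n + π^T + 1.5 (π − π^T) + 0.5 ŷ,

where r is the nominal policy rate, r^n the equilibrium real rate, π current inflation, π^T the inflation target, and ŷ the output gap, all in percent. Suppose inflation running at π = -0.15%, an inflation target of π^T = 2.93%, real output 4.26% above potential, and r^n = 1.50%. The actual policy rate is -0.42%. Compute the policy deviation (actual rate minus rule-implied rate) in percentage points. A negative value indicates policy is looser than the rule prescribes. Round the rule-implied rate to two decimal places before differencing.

Output 4.26% above potential → ŷ = 4.26.
r = 1.50 + 2.93 + 1.5 × (-0.15 − 2.93) + 0.5 × 4.26
   = 1.50 + 2.93 − 4.62 + 2.13 = 1.94
Deviation = -0.42 − 1.94 = -2.36 pp.

-2.36 pp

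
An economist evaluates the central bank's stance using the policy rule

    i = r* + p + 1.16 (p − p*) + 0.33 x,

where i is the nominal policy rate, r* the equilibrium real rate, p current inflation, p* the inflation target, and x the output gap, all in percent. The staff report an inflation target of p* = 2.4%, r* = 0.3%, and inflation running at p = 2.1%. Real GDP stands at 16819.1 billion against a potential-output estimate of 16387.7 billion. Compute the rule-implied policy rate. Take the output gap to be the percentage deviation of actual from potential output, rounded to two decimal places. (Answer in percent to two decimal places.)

Output gap = 100 × (16819.1 − 16387.7) / 16387.7 = 2.63%.
i = 0.30 + 2.10 + 1.16 × (2.10 − 2.40) + 0.33 × 2.63
   = 0.30 + 2.1 − 0.348 + 0.8679 = 2.92

2.92%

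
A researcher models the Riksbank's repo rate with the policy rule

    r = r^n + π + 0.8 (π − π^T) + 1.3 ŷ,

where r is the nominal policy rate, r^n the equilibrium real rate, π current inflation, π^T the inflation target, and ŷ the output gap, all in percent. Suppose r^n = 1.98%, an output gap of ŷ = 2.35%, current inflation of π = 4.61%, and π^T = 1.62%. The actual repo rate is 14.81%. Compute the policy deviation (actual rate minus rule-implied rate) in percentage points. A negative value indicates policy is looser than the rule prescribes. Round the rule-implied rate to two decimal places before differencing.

r = 1.98 + 4.61 + 0.8 × (4.61 − 1.62) + 1.3 × 2.35
   = 1.98 + 4.61 + 2.392 + 3.055 = 12.04
Deviation = 14.81 − 12.04 = 2.77 pp.

2.77 pp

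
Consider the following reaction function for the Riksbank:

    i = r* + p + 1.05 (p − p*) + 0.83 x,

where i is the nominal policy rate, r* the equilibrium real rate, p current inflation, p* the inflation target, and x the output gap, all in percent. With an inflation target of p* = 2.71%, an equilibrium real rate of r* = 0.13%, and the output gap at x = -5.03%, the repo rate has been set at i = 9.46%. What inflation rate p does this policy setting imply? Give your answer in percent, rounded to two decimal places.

Collecting p: i = r* + (1 + 1.05) p − 1.05 p* + 0.83 x
2.05 p = 9.46 − 0.13 + 1.05 × 2.71 − 0.83 × (-5.03) = 16.3504
p = 16.3504 / 2.05 = 7.98

7.98%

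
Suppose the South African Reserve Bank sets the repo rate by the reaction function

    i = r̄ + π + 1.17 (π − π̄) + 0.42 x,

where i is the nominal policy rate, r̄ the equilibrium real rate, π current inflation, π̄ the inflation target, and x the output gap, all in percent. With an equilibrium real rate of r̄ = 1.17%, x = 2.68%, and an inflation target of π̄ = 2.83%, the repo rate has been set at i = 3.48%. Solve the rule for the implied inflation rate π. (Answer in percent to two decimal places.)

Collecting π: i = r̄ + (1 + 1.17) π − 1.17 π̄ + 0.42 x
2.17 π = 3.48 − 1.17 + 1.17 × 2.83 − 0.42 × 2.68 = 4.4955
π = 4.4955 / 2.17 = 2.07

2.07%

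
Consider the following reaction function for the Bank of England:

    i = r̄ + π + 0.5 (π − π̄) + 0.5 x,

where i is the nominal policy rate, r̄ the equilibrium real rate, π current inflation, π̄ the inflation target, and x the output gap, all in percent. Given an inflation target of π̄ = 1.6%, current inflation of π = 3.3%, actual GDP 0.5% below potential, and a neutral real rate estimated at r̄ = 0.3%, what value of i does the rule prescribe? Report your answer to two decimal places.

4.20%

Output 0.5% below potential → x = -0.5.
i = 0.3 + 3.3 + 0.5 × (3.3 − 1.6) + 0.5 × (-0.5)
   = 0.3 + 3.3 + 0.85 − 0.25 = 4.20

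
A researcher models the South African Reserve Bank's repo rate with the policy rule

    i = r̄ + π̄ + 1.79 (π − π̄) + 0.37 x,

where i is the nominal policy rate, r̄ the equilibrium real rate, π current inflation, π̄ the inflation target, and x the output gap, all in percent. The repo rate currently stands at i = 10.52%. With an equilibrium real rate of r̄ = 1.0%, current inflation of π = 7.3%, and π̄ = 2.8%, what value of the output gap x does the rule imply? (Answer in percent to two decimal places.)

0.37 x = 10.52 − 1.0 − 2.8 − 1.79 × (7.3 − 2.8) = -1.335
x = -1.335 / 0.37 = -3.61

-3.61%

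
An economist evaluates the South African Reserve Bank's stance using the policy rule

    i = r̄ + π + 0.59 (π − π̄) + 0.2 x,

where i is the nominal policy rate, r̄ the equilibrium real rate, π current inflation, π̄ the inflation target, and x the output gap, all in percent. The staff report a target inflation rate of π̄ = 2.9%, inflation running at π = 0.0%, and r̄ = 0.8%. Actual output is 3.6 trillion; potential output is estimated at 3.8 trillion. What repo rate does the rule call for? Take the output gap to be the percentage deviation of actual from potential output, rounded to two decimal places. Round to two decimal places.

Output gap = 100 × (3.6 − 3.8) / 3.8 = -5.26%.
i = 0.80 + 0.00 + 0.59 × (0.00 − 2.90) + 0.2 × (-5.26)
   = 0.80 + 0 − 1.711 − 1.052 = -1.96

-1.96%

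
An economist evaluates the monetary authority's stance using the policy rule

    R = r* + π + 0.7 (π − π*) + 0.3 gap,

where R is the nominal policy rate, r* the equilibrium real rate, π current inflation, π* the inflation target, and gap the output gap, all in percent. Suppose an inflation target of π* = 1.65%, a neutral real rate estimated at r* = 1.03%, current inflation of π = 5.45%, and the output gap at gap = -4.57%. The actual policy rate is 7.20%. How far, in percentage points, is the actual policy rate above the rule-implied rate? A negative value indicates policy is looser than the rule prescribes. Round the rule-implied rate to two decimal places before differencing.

R = 1.03 + 5.45 + 0.7 × (5.45 − 1.65) + 0.3 × (-4.57)
   = 1.03 + 5.45 + 2.66 − 1.371 = 7.77
Deviation = 7.20 − 7.77 = -0.57 pp.

-0.57 pp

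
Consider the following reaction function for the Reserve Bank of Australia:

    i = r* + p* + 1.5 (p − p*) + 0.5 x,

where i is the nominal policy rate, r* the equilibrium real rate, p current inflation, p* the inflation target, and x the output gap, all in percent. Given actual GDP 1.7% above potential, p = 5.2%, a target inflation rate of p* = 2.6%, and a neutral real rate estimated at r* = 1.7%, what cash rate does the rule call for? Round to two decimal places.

Output 1.7% above potential → x = 1.7.
i = 1.7 + 2.6 + 1.5 × (5.2 − 2.6) + 0.5 × 1.7
   = 1.7 + 2.6 + 3.9 + 0.85 = 9.05

9.05%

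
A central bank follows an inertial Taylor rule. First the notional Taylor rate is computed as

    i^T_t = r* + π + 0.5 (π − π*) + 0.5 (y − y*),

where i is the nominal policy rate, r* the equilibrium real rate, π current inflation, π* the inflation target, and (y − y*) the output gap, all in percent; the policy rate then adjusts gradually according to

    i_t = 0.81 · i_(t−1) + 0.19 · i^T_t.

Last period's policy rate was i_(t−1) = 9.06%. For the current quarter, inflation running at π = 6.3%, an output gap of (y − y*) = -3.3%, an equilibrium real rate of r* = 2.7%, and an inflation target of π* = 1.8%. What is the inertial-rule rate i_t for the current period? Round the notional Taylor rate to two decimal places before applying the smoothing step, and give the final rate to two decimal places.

9.16%

i^T_t = 2.7 + 6.3 + 0.5 × (6.3 − 1.8) + 0.5 × (-3.3)
   = 2.7 + 6.3 + 2.25 − 1.65 = 9.60
i_t = 0.81 × 9.06 + 0.19 × 9.60 = 7.3386 + 1.824 = 9.16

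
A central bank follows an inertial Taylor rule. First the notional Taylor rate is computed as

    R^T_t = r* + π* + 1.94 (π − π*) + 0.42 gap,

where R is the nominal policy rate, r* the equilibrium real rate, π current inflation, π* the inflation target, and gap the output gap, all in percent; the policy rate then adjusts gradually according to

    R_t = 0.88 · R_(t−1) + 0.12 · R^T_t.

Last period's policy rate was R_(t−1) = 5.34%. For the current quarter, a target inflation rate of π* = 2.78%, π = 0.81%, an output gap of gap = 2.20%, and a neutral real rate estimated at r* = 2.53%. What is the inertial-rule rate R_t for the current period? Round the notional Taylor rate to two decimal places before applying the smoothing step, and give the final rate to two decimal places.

4.99%

R^T_t = 2.53 + 2.78 + 1.94 × (0.81 − 2.78) + 0.42 × 2.20
   = 2.53 + 2.78 − 3.8218 + 0.924 = 2.41
R_t = 0.88 × 5.34 + 0.12 × 2.41 = 4.6992 + 0.2892 = 4.99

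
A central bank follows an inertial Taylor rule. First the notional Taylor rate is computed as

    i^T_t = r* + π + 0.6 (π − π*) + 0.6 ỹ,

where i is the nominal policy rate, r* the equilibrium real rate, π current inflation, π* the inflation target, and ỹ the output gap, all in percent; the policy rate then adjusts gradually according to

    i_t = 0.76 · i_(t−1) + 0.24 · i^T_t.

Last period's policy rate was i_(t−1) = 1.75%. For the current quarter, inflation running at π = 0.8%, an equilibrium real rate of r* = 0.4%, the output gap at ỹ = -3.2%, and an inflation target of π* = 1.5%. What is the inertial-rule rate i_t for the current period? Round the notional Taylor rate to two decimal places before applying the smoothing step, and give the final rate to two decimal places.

1.06%

i^T_t = 0.4 + 0.8 + 0.6 × (0.8 − 1.5) + 0.6 × (-3.2)
   = 0.4 + 0.8 − 0.42 − 1.92 = -1.14
i_t = 0.76 × 1.75 + 0.24 × (-1.14) = 1.33 − 0.2736 = 1.06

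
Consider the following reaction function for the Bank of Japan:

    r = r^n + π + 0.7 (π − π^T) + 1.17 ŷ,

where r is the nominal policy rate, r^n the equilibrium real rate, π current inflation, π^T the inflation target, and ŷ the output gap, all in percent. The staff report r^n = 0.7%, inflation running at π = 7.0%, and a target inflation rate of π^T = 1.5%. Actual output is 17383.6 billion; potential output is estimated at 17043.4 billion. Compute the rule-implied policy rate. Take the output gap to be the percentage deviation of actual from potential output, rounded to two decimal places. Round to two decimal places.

13.89%

Output gap = 100 × (17383.6 − 17043.4) / 17043.4 = 2.00%.
r = 0.70 + 7.00 + 0.7 × (7.00 − 1.50) + 1.17 × 2.00
   = 0.70 + 7 + 3.85 + 2.34 = 13.89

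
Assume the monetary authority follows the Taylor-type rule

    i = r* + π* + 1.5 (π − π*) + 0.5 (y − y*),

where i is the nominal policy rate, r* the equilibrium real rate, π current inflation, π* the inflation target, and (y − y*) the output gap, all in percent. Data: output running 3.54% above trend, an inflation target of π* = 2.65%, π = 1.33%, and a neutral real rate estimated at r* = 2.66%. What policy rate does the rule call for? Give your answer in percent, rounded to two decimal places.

Output 3.54% above potential → (y − y*) = 3.54.
i = 2.66 + 2.65 + 1.5 × (1.33 − 2.65) + 0.5 × 3.54
   = 2.66 + 2.65 − 1.98 + 1.77 = 5.10

5.10%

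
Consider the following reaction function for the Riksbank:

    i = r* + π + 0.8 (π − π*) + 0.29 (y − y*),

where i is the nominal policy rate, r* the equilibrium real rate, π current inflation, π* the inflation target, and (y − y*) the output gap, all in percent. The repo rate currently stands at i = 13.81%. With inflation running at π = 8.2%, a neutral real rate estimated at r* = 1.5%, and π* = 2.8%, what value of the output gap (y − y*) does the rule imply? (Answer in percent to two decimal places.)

0.29 (y − y*) = 13.81 − 1.5 − 8.2 − 0.8 × (8.2 − 2.8) = -0.21
(y − y*) = -0.21 / 0.29 = -0.72

-0.72%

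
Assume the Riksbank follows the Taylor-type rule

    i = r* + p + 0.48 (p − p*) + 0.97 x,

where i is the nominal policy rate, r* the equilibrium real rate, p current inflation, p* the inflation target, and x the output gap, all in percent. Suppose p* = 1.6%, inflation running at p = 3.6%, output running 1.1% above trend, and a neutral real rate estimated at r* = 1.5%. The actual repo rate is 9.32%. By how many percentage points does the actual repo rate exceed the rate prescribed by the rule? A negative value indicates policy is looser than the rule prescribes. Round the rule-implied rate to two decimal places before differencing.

2.19 pp

Output 1.1% above potential → x = 1.1.
i = 1.5 + 3.6 + 0.48 × (3.6 − 1.6) + 0.97 × 1.1
   = 1.5 + 3.6 + 0.96 + 1.067 = 7.13
Deviation = 9.32 − 7.13 = 2.19 pp.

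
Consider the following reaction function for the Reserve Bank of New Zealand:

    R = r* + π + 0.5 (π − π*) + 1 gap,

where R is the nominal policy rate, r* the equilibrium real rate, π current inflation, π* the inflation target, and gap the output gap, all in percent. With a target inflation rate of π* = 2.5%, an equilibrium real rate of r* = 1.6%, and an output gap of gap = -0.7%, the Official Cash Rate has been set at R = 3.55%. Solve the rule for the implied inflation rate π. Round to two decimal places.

2.60%

Collecting π: R = r* + (1 + 0.5) π − 0.5 π* + 1 gap
1.5 π = 3.55 − 1.6 + 0.5 × 2.5 − 1 × (-0.7) = 3.9
π = 3.9 / 1.5 = 2.60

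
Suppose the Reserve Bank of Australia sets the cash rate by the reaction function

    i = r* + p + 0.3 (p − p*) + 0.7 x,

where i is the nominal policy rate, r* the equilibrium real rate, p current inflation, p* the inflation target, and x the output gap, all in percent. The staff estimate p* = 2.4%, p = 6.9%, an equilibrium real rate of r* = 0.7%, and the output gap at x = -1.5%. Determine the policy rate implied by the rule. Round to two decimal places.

7.90%

i = 0.7 + 6.9 + 0.3 × (6.9 − 2.4) + 0.7 × (-1.5)
   = 0.7 + 6.9 + 1.35 − 1.05 = 7.90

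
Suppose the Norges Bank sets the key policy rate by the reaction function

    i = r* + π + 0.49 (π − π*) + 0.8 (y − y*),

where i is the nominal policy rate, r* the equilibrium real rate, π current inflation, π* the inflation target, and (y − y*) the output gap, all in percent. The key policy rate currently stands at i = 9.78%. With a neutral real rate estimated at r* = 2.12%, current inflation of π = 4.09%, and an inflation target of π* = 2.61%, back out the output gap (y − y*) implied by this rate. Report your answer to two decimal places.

0.8 (y − y*) = 9.78 − 2.12 − 4.09 − 0.49 × (4.09 − 2.61) = 2.8448
(y − y*) = 2.8448 / 0.8 = 3.56

3.56%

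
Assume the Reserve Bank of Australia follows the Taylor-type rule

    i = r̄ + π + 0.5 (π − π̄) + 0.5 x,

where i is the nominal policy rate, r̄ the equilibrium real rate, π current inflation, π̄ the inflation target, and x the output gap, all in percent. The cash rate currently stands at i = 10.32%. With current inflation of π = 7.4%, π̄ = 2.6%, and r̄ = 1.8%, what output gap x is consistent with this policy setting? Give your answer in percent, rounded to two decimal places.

0.5 x = 10.32 − 1.8 − 7.4 − 0.5 × (7.4 − 2.6) = -1.28
x = -1.28 / 0.5 = -2.56

-2.56%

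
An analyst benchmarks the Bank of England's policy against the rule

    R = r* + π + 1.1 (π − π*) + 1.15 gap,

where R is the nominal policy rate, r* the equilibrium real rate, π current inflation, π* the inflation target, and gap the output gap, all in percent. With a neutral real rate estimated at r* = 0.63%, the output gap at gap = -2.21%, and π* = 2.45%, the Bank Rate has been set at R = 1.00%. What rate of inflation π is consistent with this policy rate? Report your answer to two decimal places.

2.67%

Collecting π: R = r* + (1 + 1.1) π − 1.1 π* + 1.15 gap
2.1 π = 1.00 − 0.63 + 1.1 × 2.45 − 1.15 × (-2.21) = 5.6065
π = 5.6065 / 2.1 = 2.67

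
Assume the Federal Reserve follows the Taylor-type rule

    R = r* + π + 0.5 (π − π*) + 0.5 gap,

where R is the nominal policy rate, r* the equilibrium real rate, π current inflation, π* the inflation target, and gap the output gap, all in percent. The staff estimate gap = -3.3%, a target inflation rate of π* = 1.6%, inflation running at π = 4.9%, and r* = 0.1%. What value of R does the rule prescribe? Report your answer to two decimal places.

5.00%

R = 0.1 + 4.9 + 0.5 × (4.9 − 1.6) + 0.5 × (-3.3)
   = 0.1 + 4.9 + 1.65 − 1.65 = 5.00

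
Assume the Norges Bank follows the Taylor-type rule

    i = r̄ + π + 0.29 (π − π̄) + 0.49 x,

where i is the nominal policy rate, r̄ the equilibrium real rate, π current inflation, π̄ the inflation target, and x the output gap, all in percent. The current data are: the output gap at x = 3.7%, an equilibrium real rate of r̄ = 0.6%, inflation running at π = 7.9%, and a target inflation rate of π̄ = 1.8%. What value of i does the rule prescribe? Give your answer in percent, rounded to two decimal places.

i = 0.6 + 7.9 + 0.29 × (7.9 − 1.8) + 0.49 × 3.7
   = 0.6 + 7.9 + 1.769 + 1.813 = 12.08

12.08%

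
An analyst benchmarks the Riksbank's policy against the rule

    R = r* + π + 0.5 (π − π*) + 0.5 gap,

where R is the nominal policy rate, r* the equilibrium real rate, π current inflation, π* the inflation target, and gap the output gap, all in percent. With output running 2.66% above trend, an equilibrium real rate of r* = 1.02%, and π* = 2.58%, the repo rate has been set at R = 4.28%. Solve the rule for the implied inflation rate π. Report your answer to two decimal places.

Output 2.66% above potential → gap = 2.66.
Collecting π: R = r* + (1 + 0.5) π − 0.5 π* + 0.5 gap
1.5 π = 4.28 − 1.02 + 0.5 × 2.58 − 0.5 × 2.66 = 3.22
π = 3.22 / 1.5 = 2.15

2.15%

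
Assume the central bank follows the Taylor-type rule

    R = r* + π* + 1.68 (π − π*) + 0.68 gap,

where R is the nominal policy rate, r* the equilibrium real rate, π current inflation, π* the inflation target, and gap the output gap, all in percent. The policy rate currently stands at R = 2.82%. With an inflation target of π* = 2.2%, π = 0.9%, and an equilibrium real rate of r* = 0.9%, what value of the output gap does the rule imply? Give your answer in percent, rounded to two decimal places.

0.68 gap = 2.82 − 0.9 − 2.2 − 1.68 × (0.9 − 2.2) = 1.904
gap = 1.904 / 0.68 = 2.80

2.80%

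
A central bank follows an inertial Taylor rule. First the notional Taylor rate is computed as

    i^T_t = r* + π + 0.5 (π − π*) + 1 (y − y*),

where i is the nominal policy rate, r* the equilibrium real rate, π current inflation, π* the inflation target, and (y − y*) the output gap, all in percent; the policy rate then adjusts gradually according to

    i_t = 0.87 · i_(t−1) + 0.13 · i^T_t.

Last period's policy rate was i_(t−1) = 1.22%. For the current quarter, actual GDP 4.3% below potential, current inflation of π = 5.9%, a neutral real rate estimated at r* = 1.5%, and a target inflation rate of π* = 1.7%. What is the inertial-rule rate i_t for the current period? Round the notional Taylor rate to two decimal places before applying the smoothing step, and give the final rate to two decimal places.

1.74%

Output 4.3% below potential → (y − y*) = -4.3.
i^T_t = 1.5 + 5.9 + 0.5 × (5.9 − 1.7) + 1 × (-4.3)
   = 1.5 + 5.9 + 2.1 − 4.3 = 5.20
i_t = 0.87 × 1.22 + 0.13 × 5.20 = 1.0614 + 0.676 = 1.74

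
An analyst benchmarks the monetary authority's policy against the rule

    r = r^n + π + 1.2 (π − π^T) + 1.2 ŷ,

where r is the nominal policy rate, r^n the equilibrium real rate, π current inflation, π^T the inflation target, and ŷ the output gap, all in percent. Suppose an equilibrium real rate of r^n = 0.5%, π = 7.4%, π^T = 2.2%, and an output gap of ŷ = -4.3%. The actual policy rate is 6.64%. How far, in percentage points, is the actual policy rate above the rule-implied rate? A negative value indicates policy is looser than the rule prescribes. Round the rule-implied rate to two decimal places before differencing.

-2.34 pp

r = 0.5 + 7.4 + 1.2 × (7.4 − 2.2) + 1.2 × (-4.3)
   = 0.5 + 7.4 + 6.24 − 5.16 = 8.98
Deviation = 6.64 − 8.98 = -2.34 pp.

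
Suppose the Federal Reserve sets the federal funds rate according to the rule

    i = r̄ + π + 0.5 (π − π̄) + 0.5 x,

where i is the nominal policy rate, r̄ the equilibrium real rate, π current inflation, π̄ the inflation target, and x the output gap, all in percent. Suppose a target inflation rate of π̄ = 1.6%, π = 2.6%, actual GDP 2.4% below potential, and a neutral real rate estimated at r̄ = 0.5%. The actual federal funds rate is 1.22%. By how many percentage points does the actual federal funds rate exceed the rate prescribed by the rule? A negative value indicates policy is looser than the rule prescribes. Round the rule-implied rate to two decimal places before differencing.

Output 2.4% below potential → x = -2.4.
i = 0.5 + 2.6 + 0.5 × (2.6 − 1.6) + 0.5 × (-2.4)
   = 0.5 + 2.6 + 0.5 − 1.2 = 2.40
Deviation = 1.22 − 2.40 = -1.18 pp.

-1.18 pp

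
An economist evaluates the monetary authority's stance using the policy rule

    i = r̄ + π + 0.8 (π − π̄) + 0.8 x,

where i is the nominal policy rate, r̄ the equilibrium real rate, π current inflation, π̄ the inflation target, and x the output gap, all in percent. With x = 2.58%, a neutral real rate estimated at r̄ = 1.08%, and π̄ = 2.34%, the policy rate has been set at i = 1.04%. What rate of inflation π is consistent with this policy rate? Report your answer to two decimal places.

Collecting π: i = r̄ + (1 + 0.8) π − 0.8 π̄ + 0.8 x
1.8 π = 1.04 − 1.08 + 0.8 × 2.34 − 0.8 × 2.58 = -0.232
π = -0.232 / 1.8 = -0.13

-0.13%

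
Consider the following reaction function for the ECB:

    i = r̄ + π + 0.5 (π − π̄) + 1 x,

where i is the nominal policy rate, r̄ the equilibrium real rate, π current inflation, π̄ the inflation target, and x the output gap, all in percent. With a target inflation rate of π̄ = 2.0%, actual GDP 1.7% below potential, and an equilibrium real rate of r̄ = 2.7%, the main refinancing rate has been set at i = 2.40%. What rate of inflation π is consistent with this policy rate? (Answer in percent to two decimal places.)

Output 1.7% below potential → x = -1.7.
Collecting π: i = r̄ + (1 + 0.5) π − 0.5 π̄ + 1 x
1.5 π = 2.40 − 2.7 + 0.5 × 2.0 − 1 × (-1.7) = 2.4
π = 2.4 / 1.5 = 1.60

1.60%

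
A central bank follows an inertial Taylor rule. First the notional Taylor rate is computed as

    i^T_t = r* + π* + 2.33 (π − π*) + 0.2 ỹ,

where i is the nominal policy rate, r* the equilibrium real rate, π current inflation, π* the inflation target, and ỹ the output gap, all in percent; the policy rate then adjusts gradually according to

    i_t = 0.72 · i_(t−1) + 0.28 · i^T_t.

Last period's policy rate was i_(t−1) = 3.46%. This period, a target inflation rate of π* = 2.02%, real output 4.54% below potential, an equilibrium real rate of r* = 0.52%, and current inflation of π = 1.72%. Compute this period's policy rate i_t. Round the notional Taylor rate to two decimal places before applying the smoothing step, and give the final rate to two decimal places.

Output 4.54% below potential → ỹ = -4.54.
i^T_t = 0.52 + 2.02 + 2.33 × (1.72 − 2.02) + 0.2 × (-4.54)
   = 0.52 + 2.02 − 0.699 − 0.908 = 0.93
i_t = 0.72 × 3.46 + 0.28 × 0.93 = 2.4912 + 0.2604 = 2.75

2.75%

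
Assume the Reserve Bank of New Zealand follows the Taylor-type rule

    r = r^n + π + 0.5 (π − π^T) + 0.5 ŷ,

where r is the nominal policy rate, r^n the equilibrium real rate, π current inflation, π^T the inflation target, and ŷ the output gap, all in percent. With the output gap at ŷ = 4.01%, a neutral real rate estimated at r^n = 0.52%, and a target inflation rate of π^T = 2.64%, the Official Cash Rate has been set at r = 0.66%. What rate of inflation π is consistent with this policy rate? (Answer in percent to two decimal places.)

-0.36%

Collecting π: r = r^n + (1 + 0.5) π − 0.5 π^T + 0.5 ŷ
1.5 π = 0.66 − 0.52 + 0.5 × 2.64 − 0.5 × 4.01 = -0.545
π = -0.545 / 1.5 = -0.36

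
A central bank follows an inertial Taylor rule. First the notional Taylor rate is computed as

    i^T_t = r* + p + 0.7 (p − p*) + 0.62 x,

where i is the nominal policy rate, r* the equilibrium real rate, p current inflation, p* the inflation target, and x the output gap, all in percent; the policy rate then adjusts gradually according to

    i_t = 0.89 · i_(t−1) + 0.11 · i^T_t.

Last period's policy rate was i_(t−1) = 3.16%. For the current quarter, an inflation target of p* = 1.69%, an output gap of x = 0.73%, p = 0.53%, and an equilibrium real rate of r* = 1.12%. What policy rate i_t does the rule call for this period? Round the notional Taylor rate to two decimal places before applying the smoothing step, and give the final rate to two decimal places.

i^T_t = 1.12 + 0.53 + 0.7 × (0.53 − 1.69) + 0.62 × 0.73
   = 1.12 + 0.53 − 0.812 + 0.4526 = 1.29
i_t = 0.89 × 3.16 + 0.11 × 1.29 = 2.8124 + 0.1419 = 2.95

2.95%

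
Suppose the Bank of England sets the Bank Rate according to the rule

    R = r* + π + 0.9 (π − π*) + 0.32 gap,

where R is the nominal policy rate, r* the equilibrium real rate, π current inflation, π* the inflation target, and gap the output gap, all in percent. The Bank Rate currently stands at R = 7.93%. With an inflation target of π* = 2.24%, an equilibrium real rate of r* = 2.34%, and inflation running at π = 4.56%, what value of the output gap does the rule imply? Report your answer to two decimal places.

0.32 gap = 7.93 − 2.34 − 4.56 − 0.9 × (4.56 − 2.24) = -1.058
gap = -1.058 / 0.32 = -3.31

-3.31%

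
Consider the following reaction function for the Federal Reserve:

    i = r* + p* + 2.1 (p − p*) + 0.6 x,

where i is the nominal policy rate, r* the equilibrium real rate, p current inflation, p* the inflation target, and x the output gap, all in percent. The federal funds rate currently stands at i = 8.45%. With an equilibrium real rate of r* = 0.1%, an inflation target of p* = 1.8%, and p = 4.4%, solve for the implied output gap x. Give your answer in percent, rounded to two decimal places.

1.82%

0.6 x = 8.45 − 0.1 − 1.8 − 2.1 × (4.4 − 1.8) = 1.09
x = 1.09 / 0.6 = 1.82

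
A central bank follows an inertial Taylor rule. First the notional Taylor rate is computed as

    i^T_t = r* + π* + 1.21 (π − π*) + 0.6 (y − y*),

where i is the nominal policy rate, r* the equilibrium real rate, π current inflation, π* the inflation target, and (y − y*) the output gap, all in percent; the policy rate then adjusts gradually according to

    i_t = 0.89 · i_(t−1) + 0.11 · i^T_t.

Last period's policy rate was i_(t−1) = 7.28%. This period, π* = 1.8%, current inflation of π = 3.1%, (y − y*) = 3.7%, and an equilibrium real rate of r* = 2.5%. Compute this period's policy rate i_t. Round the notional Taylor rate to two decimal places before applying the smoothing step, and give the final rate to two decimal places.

i^T_t = 2.5 + 1.8 + 1.21 × (3.1 − 1.8) + 0.6 × 3.7
   = 2.5 + 1.8 + 1.573 + 2.22 = 8.09
i_t = 0.89 × 7.28 + 0.11 × 8.09 = 6.4792 + 0.8899 = 7.37

7.37%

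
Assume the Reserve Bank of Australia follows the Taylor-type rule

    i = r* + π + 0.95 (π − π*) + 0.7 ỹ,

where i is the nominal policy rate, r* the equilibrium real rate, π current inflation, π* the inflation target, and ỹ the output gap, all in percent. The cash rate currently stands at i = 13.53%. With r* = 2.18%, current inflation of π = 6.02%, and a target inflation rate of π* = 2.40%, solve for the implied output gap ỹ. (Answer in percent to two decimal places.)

2.70%

0.7 ỹ = 13.53 − 2.18 − 6.02 − 0.95 × (6.02 − 2.40) = 1.891
ỹ = 1.891 / 0.7 = 2.70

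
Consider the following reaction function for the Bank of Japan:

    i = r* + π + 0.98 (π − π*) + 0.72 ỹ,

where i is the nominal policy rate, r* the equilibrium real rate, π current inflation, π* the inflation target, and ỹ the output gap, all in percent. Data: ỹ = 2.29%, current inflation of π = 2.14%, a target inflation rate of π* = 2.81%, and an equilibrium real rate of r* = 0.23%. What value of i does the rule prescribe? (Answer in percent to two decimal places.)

i = 0.23 + 2.14 + 0.98 × (2.14 − 2.81) + 0.72 × 2.29
   = 0.23 + 2.14 − 0.6566 + 1.6488 = 3.36

3.36%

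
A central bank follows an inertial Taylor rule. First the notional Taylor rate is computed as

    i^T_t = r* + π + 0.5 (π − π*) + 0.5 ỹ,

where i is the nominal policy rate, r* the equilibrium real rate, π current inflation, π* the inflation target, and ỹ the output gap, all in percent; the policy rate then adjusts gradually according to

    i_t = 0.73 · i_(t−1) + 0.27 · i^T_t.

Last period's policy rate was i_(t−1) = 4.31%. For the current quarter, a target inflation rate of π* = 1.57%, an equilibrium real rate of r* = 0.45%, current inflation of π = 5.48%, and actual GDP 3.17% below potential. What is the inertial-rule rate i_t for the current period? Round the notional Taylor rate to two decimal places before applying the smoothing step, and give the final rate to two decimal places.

4.85%

Output 3.17% below potential → ỹ = -3.17.
i^T_t = 0.45 + 5.48 + 0.5 × (5.48 − 1.57) + 0.5 × (-3.17)
   = 0.45 + 5.48 + 1.955 − 1.585 = 6.30
i_t = 0.73 × 4.31 + 0.27 × 6.30 = 3.1463 + 1.701 = 4.85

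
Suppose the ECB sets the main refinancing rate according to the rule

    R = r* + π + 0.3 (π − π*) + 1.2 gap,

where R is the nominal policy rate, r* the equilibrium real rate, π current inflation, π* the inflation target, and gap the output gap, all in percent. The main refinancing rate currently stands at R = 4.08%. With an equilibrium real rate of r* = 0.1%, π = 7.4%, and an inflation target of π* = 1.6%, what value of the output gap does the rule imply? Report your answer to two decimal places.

1.2 gap = 4.08 − 0.1 − 7.4 − 0.3 × (7.4 − 1.6) = -5.16
gap = -5.16 / 1.2 = -4.30

-4.30%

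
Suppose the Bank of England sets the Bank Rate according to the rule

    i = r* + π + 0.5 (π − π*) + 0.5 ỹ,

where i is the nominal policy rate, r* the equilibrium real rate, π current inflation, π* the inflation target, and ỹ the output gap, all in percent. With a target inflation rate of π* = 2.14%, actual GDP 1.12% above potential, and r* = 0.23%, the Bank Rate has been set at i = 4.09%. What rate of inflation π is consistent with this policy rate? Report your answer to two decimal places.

2.91%

Output 1.12% above potential → ỹ = 1.12.
Collecting π: i = r* + (1 + 0.5) π − 0.5 π* + 0.5 ỹ
1.5 π = 4.09 − 0.23 + 0.5 × 2.14 − 0.5 × 1.12 = 4.37
π = 4.37 / 1.5 = 2.91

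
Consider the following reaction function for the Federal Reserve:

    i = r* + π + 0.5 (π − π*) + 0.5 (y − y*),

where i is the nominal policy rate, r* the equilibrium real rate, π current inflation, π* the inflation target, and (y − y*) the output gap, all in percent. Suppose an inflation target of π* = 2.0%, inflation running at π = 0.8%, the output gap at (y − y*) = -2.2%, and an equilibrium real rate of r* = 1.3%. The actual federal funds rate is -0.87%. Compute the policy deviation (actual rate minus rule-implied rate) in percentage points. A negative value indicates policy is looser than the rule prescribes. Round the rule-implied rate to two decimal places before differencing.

-1.27 pp

i = 1.3 + 0.8 + 0.5 × (0.8 − 2.0) + 0.5 × (-2.2)
   = 1.3 + 0.8 − 0.6 − 1.1 = 0.40
Deviation = -0.87 − 0.40 = -1.27 pp.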